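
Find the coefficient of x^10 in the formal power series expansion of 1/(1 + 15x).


Write 1/(1 + c x) = 1/(1 - (-c) x) and apply the geometric-series identity
1/(1 - y) = sum_{k>=0} y^k to get 1/(1 + c x) = sum_{k>=0} (-c)^k x^k.
So the coefficient of x^k is (-c)^k = (-1)^k * c^k.
Here c = 15 and k = 10:
(-15)^10 = 1 * 576650390625 = 576650390625

576650390625


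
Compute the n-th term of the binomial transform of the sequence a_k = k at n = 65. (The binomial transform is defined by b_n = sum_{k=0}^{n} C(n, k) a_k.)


With a_k = k, b_n = sum_{k=0}^{n} C(n, k) k. Using k * C(n, k) = n * C(n-1, k-1) gives b_n = n * sum_{k>=1} C(n-1, k-1) = n * 2^(n-1).
For n = 65: 65 * 2^64 = 65 * 18446744073709551616 = 1199038364791120855040.

1199038364791120855040


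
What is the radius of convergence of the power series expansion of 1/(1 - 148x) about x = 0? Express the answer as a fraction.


Expanding 1/(1 - 148x) = sum_{k>=0} 148^k x^k, the series converges when |148x| < 1, i.e., |x| < 1/148.
So the radius of convergence is 1/148 = 1/148.

1/148


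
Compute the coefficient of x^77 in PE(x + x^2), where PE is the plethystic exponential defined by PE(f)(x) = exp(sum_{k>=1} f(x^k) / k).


With f(x) = x + x^2, the exponent is sum_{k>=1} (x^k + x^(2k)) / k = -ln(1 - x) - ln(1 - x^2). Exponentiating:
PE(x + x^2) = 1 / ((1 - x)(1 - x^2)).
This is the generating function for partitions of n into parts of size 1 or 2. The number of 2's can be any j in 0..38, and the rest are 1's, so
[x^77] = floor(77/2) + 1 = 39.

39


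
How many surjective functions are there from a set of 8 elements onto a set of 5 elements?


By inclusion-exclusion on which target elements are missed, the number of surjections from an n-set onto a k-set is
surj(n, k) = sum_{j=0}^{k} (-1)^j C(k, j) (k - j)^n.
Equivalently surj(n, k) = k! * S(n, k), where S(n, k) is the Stirling number of the second kind.
For n = 8, k = 5:
S(8, 5) = 1050, so
surj = 5! * 1050 = 120 * 1050 = 126000.

126000


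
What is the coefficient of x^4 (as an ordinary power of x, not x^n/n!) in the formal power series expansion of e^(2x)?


The exponential series is e^y = sum_{k>=0} y^k / k!. Substituting y = 2x gives
e^(2x) = sum_{k>=0} 2^k x^k / k!.
So the coefficient of x^n is a^n/n! with a = 2, n = 4:
2^4 / 4! = 16/24 = 2/3

2/3


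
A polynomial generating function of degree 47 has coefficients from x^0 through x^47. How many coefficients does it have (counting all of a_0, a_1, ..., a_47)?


A polynomial of degree 47 takes the form a_0 + a_1 x + ... + a_47 x^47.
The number of coefficients is 47 + 1 = 48.

48


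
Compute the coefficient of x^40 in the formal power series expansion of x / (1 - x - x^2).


Let f(x) = sum_{k>=0} a_k x^k. Multiplying f(x) * (1 - x - x^2) = x and matching coefficients gives a_0 = 0, a_1 = 1, and a_k = a_{k-1} + a_{k-2} for k >= 2. These are the Fibonacci numbers F_k.
Iterating from F_0 = 0, F_1 = 1:
F_0=0, F_1=1, F_2=1, F_3=2, F_4=3, F_5=5, F_6=8, F_7=13, F_8=21, F_9=34, ...
F_40 = 102334155.

102334155


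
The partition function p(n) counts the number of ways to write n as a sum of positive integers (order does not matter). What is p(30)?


Using the generating function prod_{k>=1} 1/(1-x^k), we compute p(30).
By dynamic programming over parts 1 through 30:
p(30) = 5604

5604


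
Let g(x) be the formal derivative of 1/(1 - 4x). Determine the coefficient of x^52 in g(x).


Differentiate termwise: d/dx sum_{k>=0} 4^k x^k = sum_{k>=1} k 4^k x^(k-1) = sum_{j>=0} (j+1) 4^(j+1) x^j.
Equivalently, d/dx [1/(1 - 4x)] = 4/(1 - 4x)^2.
For j = 52: 53 * 4^53 = 53 * 81129638414606681695789005144064 = 4299870835974154129876817272635392.

4299870835974154129876817272635392


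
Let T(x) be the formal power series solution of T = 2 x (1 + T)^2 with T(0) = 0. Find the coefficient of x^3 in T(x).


Apply the Lagrange inversion formula: if T = 2 x * phi(T) with phi(t) = (1 + t)^2, then [x^n] T = 2^n * (1/n) [t^(n-1)] phi(t)^n = 2^n * (1/n) [t^(n-1)] (1 + t)^(2n) = 2^n * (1/n) C(2n, n-1).
Using the identity C(2n, n-1) = C(2n, n) * n / (n+1), the unscaled factor equals C(2n, n) / (n+1) = C_n, the n-th Catalan number.
For n = 3: C_3 = C(6, 3) / 4 = 20/4 = 5.
With the 2^3 = 8 factor, the coefficient is 8 * 5 = 40.

40


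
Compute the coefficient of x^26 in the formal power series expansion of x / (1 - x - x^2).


Let f(x) = sum_{k>=0} a_k x^k. Multiplying f(x) * (1 - x - x^2) = x and matching coefficients gives a_0 = 0, a_1 = 1, and a_k = a_{k-1} + a_{k-2} for k >= 2. These are the Fibonacci numbers F_k.
Iterating from F_0 = 0, F_1 = 1:
F_0=0, F_1=1, F_2=1, F_3=2, F_4=3, F_5=5, F_6=8, F_7=13, F_8=21, F_9=34, ...
F_26 = 121393.

121393


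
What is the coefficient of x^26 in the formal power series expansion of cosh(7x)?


The Maclaurin series is cosh(t) = sum_{m>=0} t^(2m) / (2m)!, so substituting t = 7x, only even powers of x are nonzero, with coefficient of x^(2m) equal to 7^(2m) / (2m)!.
For x^26 the coefficient is 7^26/26! = 9387480337647754305649/403291461126605635584000000 = 27368747340080916343/1175776854596517888000000.

27368747340080916343/1175776854596517888000000


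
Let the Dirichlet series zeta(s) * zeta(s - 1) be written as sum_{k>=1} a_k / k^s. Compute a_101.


Convolution gives a_k = sum_{d | k} d * 1 = sum_{d | k} d = sigma(k), the sum of positive divisors of k.
For k = 101, the divisors are 1, 101, so
sigma(101) = 1 + 101 = 102.

102


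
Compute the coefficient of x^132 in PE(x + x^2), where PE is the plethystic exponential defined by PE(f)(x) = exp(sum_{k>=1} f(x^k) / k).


With f(x) = x + x^2, the exponent is sum_{k>=1} (x^k + x^(2k)) / k = -ln(1 - x) - ln(1 - x^2). Exponentiating:
PE(x + x^2) = 1 / ((1 - x)(1 - x^2)).
This is the generating function for partitions of n into parts of size 1 or 2. The number of 2's can be any j in 0..66, and the rest are 1's, so
[x^132] = floor(132/2) + 1 = 67.

67


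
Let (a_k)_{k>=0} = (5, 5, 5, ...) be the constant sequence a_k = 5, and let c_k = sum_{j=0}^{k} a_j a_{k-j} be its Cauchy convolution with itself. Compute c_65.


Since a_j = 5 for all j >= 0, the convolution sum becomes
c_k = sum_{j=0}^{k} 5 * 5 = 25 * (k + 1).
Equivalently, the generating function of (a_k) is 5/(1 - x) and its square is 25/(1 - x)^2 = sum_{k>=0} 25(k + 1) x^k.
For k = 65: 25 * 66 = 1650.

1650


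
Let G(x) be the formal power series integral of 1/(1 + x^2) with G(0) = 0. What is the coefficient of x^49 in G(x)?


1/(1 + x^2) = sum_{j>=0} (-1)^j x^(2j). Integrating termwise with G(0) = 0:
G(x) = sum_{j>=0} (-1)^j x^(2j+1) / (2j+1) = arctan(x).
Only odd powers are nonzero. For x^49 write 49 = 2*24 + 1, giving
(-1)^24 / 49 = 1/49 = 1/49.

1/49


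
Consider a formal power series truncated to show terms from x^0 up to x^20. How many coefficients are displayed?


From x^0 to x^20 inclusive, the count is 20 - 0 + 1 = 21.

21


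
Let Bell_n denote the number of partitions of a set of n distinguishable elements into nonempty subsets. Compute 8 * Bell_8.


Bell_8 can be computed from the Bell triangle or from Dobinski's identity Bell_n = (1/e) * sum_{k>=0} k^n / k!.
Computing Bell_8 = 4140.
Then 8 * 4140 = 33120.

33120


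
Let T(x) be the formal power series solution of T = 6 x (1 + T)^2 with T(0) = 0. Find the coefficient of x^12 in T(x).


Apply the Lagrange inversion formula: if T = 6 x * phi(T) with phi(t) = (1 + t)^2, then [x^n] T = 6^n * (1/n) [t^(n-1)] phi(t)^n = 6^n * (1/n) [t^(n-1)] (1 + t)^(2n) = 6^n * (1/n) C(2n, n-1).
Using the identity C(2n, n-1) = C(2n, n) * n / (n+1), the unscaled factor equals C(2n, n) / (n+1) = C_n, the n-th Catalan number.
For n = 12: C_12 = C(24, 12) / 13 = 2704156/13 = 208012.
With the 6^12 = 2176782336 factor, the coefficient is 2176782336 * 208012 = 452796847276032.

452796847276032


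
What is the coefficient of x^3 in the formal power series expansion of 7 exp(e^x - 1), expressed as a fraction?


exp(e^x - 1) is the exponential generating function for the Bell numbers Bell_k: exp(e^x - 1) = sum_{k>=0} Bell_k x^k / k!.
So the coefficient of x^3 in 7 exp(e^x - 1) is 7 Bell_3 / 3!.
Computing: Bell_3 = 5 and 3! = 6, giving
7 * 5/6 = 35/6.

35/6


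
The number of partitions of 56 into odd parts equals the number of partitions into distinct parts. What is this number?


Computing partitions of 56 into odd parts (1, 3, 5, ...):
Using the generating function prod_{k>=0} 1/(1-x^(2k+1)),
the count is 7108

7108


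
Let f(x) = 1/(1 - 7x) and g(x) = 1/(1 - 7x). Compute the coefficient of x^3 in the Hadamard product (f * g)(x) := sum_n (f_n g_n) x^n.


f has coefficients f_k = 7^k and g has coefficients g_k = 7^k, so the Hadamard product has coefficient (f*g)_k = 7^k * 7^k = 49^k.
For k = 3: 49^3 = 117649.

117649


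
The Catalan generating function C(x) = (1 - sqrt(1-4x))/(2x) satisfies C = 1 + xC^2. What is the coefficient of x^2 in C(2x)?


Substituting x -> 2x scales the n-th coefficient by 2^n, so [x^2] C(2x) = 2^2 * C_2.
C_2 = C(2*2, 2)/(3) = 6/3 = 2.
So 2^2 * 2 = 4 * 2 = 8.

8


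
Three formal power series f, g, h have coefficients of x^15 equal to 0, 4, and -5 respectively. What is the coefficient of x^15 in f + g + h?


Series addition is componentwise:
0 + 4 + -5
= -1

-1


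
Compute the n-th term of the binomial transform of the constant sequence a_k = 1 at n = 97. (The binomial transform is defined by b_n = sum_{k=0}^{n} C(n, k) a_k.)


With a_k = 1 for all k, b_n = sum_{k=0}^{n} C(n, k) = 2^n by the binomial theorem.
For n = 97: 2^97 = 158456325028528675187087900672.

158456325028528675187087900672


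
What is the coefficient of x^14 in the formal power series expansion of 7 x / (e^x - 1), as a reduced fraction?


The exponential generating function for Bernoulli numbers is
x / (e^x - 1) = sum_{k>=0} B_k x^k / k!.
So the coefficient of x^14 in 7 x / (e^x - 1) is 7 B_14 / 14!.
Computing: B_14 = 7/6, 14! = 87178291200, giving
7 * 7/6 / 87178291200 = 1/10674892800.

1/10674892800


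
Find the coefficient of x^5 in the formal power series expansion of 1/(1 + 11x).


Write 1/(1 + c x) = 1/(1 - (-c) x) and apply the geometric-series identity
1/(1 - y) = sum_{k>=0} y^k to get 1/(1 + c x) = sum_{k>=0} (-c)^k x^k.
So the coefficient of x^k is (-c)^k = (-1)^k * c^k.
Here c = 11 and k = 5:
(-11)^5 = -1 * 161051 = -161051

-161051


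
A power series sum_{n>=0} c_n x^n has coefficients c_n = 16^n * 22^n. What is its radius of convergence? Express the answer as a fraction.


By the root test (Cauchy-Hadamard), the radius is R = 1 / limsup_n |c_n|^(1/n).
Here |c_n|^(1/n) = (16^n * 22^n)^(1/n) = 16 * 22 = 352 for all n.
So R = 1/352 = 1/352.

1/352


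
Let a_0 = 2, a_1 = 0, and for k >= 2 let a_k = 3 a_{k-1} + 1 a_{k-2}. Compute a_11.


Iterating the recurrence forward:
a_0 = 2
a_1 = 0
a_2 = 3*0 + 1*2 = 2
a_3 = 3*2 + 1*0 = 6
a_4 = 3*6 + 1*2 = 20
a_5 = 3*20 + 1*6 = 66
a_6 = 3*66 + 1*20 = 218
a_7 = 3*218 + 1*66 = 720
a_8 = 3*720 + 1*218 = 2378
a_9 = 3*2378 + 1*720 = 7854
a_10 = 3*7854 + 1*2378 = 25940
a_11 = 3*25940 + 1*7854 = 85674
So a_11 = 85674.

85674


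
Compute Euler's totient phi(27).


phi(n) counts integers in [1, n] coprime to n. Using the multiplicative formula phi(n) = n * prod_{p | n} (1 - 1/p):
27 = 3^3, so
phi(27) = 27 * (1 - 1/3) = 18.

18


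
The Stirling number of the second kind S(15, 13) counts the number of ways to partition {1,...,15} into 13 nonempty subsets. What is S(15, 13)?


Using the explicit formula S(n,k) = (1/k!) sum_{j=0}^{k} (-1)^(k-j) C(k,j) j^n:
S(15, 13) = 4550
Equivalently, S(n,k) is n! times the coefficient of x^n in the EGF (e^x - 1)^k / k!.

4550


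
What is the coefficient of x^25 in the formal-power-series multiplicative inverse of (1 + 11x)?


The inverse is 1/(1 + 11x). Apply the geometric identity 1/(1 - y) = sum_{k>=0} y^k with y = -11x:
1/(1 + 11x) = sum_{k>=0} (-11)^k x^k.
So the coefficient of x^25 is (-11)^25 = -108347059433883722041830251.

-108347059433883722041830251


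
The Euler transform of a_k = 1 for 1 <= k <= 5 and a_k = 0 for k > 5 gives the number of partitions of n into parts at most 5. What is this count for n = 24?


Partitions of 24 into parts at most 5:
Using generating function (1-x)^(-1)(1-x^2)^(-1)...(1-x^5)^(-1),
the coefficient of x^24 = 333

333


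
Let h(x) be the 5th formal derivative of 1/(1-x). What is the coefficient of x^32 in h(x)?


Differentiating 5 times: d^5/dx^5 [1/(1-x)] = 5!/(1-x)^6.
The expansion 1/(1-x)^6 = sum_{k>=0} C(k+5, 5) x^k, so the coefficient of x^n in 5!/(1-x)^6 is 5! * C(n+5, 5).
For n = 32: 120 * C(37, 5) = 120 * 435897 = 52307640

52307640


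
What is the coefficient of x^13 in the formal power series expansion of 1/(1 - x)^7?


The expansion 1/(1 - x)^r = sum_{k>=0} C(k + r - 1, r - 1) x^k follows from the multiset / negative-binomial theorem (or from repeated differentiation of the geometric series).
For r = 7 and k = 13:
C(19, 6) = 121645100408832000 / (720 * 6227020800) = 27132.

27132


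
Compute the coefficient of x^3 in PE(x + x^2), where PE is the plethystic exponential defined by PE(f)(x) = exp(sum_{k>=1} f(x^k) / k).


With f(x) = x + x^2, the exponent is sum_{k>=1} (x^k + x^(2k)) / k = -ln(1 - x) - ln(1 - x^2). Exponentiating:
PE(x + x^2) = 1 / ((1 - x)(1 - x^2)).
This is the generating function for partitions of n into parts of size 1 or 2. The number of 2's can be any j in 0..1, and the rest are 1's, so
[x^3] = floor(3/2) + 1 = 2.

2


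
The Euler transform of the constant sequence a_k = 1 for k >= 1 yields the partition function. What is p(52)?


The Euler transform converts the sequence a_k = 1 into the number of integer partitions.
Using the recurrence or dynamic programming:
p(52) = 281589

281589


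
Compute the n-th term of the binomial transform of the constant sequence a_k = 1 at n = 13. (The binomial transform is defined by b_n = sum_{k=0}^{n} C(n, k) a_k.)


With a_k = 1 for all k, b_n = sum_{k=0}^{n} C(n, k) = 2^n by the binomial theorem.
For n = 13: 2^13 = 8192.

8192


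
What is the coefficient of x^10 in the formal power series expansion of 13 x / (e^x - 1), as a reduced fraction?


The exponential generating function for Bernoulli numbers is
x / (e^x - 1) = sum_{k>=0} B_k x^k / k!.
So the coefficient of x^10 in 13 x / (e^x - 1) is 13 B_10 / 10!.
Computing: B_10 = 5/66, 10! = 3628800, giving
13 * 5/66 / 3628800 = 13/47900160.

13/47900160


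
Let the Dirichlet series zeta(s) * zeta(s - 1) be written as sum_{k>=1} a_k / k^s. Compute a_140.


Convolution gives a_k = sum_{d | k} d * 1 = sum_{d | k} d = sigma(k), the sum of positive divisors of k.
For k = 140, the divisors are 1, 2, 4, 5, 7, 10, 14, 20, 28, 35, 70, 140, so
sigma(140) = 1 + 2 + 4 + 5 + 7 + 10 + 14 + 20 + 28 + 35 + 70 + 140 = 336.

336


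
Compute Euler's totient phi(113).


phi(n) counts integers in [1, n] coprime to n. Using the multiplicative formula phi(n) = n * prod_{p | n} (1 - 1/p):
113 = 113, so
phi(113) = 113 * (1 - 1/113) = 112.

112


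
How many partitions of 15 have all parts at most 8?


Using the generating function (1-x)^(-1)(1-x^2)^(-1)...(1-x^8)^(-1),
the coefficient of x^15 counts these restricted partitions.
Result = 146

146


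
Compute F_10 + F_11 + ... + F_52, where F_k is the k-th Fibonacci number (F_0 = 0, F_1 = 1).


Use the identity sum_{k=0}^{N} F_k = F_{N+2} - 1 (which follows from F_{k+2} - F_{k+1} = F_k). Then
sum_{k=10}^{52} F_k = (F_{54} - 1) - (F_{11} - 1) = F_{54} - F_{11}.
Computing: F_{54} = 86267571272, F_{11} = 89, so
Sum = 86267571272 - 89 = 86267571183.

86267571183


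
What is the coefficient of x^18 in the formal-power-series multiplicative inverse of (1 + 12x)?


The inverse is 1/(1 + 12x). Apply the geometric identity 1/(1 - y) = sum_{k>=0} y^k with y = -12x:
1/(1 + 12x) = sum_{k>=0} (-12)^k x^k.
So the coefficient of x^18 is (-12)^18 = 26623333280885243904.

26623333280885243904


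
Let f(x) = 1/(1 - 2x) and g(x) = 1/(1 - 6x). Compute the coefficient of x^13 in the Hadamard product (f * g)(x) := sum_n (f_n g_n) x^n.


f has coefficients f_k = 2^k and g has coefficients g_k = 6^k, so the Hadamard product has coefficient (f*g)_k = 2^k * 6^k = 12^k.
For k = 13: 12^13 = 106993205379072.

106993205379072


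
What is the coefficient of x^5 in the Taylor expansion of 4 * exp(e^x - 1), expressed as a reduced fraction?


exp(e^x - 1) = sum_{k>=0} Bell_k x^k / k!, where Bell_k is the k-th Bell number.
So the coefficient of x^5 is 4 * Bell_5 / 5!.
Computing: Bell_5 = 52 and 5! = 120, giving
4 * 52/120 = 26/15.

26/15


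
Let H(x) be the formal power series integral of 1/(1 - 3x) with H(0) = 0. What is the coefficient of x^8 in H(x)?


1/(1 - 3x) = sum_{k>=0} 3^k x^k. Integrating termwise with H(0) = 0:
H(x) = sum_{k>=0} 3^k x^(k+1) / (k+1) = sum_{m>=1} 3^(m-1) x^m / m.
For m = 8: 3^7/8 = 2187/8 = 2187/8.

2187/8


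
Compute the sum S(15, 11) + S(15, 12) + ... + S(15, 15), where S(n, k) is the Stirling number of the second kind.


By definition, S(n, k) counts partitions of an n-set into exactly k nonempty blocks.
Computing row n = 15 for k = 11..15:
S(15, k): 1479478, 106470, 4550, 105, 1
Sum = 1590604.

1590604


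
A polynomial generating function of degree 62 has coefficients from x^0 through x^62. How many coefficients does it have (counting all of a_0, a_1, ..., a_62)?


A polynomial of degree 62 takes the form a_0 + a_1 x + ... + a_62 x^62.
The number of coefficients is 62 + 1 = 63.

63


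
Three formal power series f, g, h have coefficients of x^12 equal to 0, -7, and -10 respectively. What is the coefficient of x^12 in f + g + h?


Series addition is componentwise:
0 + -7 + -10
= -17

-17


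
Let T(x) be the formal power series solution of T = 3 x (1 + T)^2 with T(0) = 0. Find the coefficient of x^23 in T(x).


Apply the Lagrange inversion formula: if T = 3 x * phi(T) with phi(t) = (1 + t)^2, then [x^n] T = 3^n * (1/n) [t^(n-1)] phi(t)^n = 3^n * (1/n) [t^(n-1)] (1 + t)^(2n) = 3^n * (1/n) C(2n, n-1).
Using the identity C(2n, n-1) = C(2n, n) * n / (n+1), the unscaled factor equals C(2n, n) / (n+1) = C_n, the n-th Catalan number.
For n = 23: C_23 = C(46, 23) / 24 = 8233430727600/24 = 343059613650.
With the 3^23 = 94143178827 factor, the coefficient is 94143178827 * 343059613650 = 32296722556173480188550.

32296722556173480188550


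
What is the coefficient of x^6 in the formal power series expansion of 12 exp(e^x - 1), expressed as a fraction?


exp(e^x - 1) is the exponential generating function for the Bell numbers Bell_k: exp(e^x - 1) = sum_{k>=0} Bell_k x^k / k!.
So the coefficient of x^6 in 12 exp(e^x - 1) is 12 Bell_6 / 6!.
Computing: Bell_6 = 203 and 6! = 720, giving
12 * 203/720 = 203/60.

203/60


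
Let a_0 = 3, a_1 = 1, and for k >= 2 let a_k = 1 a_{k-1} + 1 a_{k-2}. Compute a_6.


Iterating the recurrence forward:
a_0 = 3
a_1 = 1
a_2 = 1*1 + 1*3 = 4
a_3 = 1*4 + 1*1 = 5
a_4 = 1*5 + 1*4 = 9
a_5 = 1*9 + 1*5 = 14
a_6 = 1*14 + 1*9 = 23
So a_6 = 23.

23


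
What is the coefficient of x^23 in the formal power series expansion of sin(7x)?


The Maclaurin series is sin(t) = sum_{k>=0} (-1)^k t^(2k+1) / (2k+1)!, so substituting t = 7x, only odd powers of x are nonzero, with coefficient of x^(2k+1) equal to (-1)^k 7^(2k+1) / (2k+1)!.
Write 23 = 2*11 + 1, giving the coefficient (-1)^11 * 7^23 / 23! = -27368747340080916343/25852016738884976640000 = -79792266297612001/75370311192084480000.

-79792266297612001/75370311192084480000


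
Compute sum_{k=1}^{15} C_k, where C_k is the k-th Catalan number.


C_1 through C_15: 1, 2, 5, 14, 42, 132, 429, 1430, 4862, 16796, 58786, 208012, 742900, 2674440, 9694845
Sum = 1 + 2 + 5 + 14 + 42 + 132 + 429 + 1430 + 4862 + 16796 + 58786 + 208012 + 742900 + 2674440 + 9694845
= 13402696

13402696


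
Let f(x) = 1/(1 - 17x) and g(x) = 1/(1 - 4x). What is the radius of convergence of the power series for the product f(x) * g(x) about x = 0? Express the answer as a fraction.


The radius of 1/(1 - 17x) is 1/17 (nearest singularity at x = 1/17), and the radius of 1/(1 - 4x) is 1/4.
The product f(x)*g(x) = 1/((1 - 17x)(1 - 4x)) has singularities at both 1/17 and 1/4, so its radius of convergence is the distance to the nearest one:
min(1/17, 1/4) = 1/17.

1/17


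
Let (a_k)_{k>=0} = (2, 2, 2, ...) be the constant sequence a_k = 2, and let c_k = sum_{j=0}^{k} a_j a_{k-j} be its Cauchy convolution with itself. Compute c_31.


Since a_j = 2 for all j >= 0, the convolution sum becomes
c_k = sum_{j=0}^{k} 2 * 2 = 4 * (k + 1).
Equivalently, the generating function of (a_k) is 2/(1 - x) and its square is 4/(1 - x)^2 = sum_{k>=0} 4(k + 1) x^k.
For k = 31: 4 * 32 = 128.

128


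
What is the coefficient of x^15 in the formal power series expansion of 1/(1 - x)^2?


The negative binomial / multiset identity is
1/(1 - x)^r = sum_{k>=0} C(k + r - 1, r - 1) x^k.
Here r = 2 and k = 15, so the coefficient is
C(15 + 1, 1) = C(16, 1)
= 16

16


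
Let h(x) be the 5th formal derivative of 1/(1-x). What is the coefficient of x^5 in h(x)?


Differentiating 5 times: d^5/dx^5 [1/(1-x)] = 5!/(1-x)^6.
The expansion 1/(1-x)^6 = sum_{k>=0} C(k+5, 5) x^k, so the coefficient of x^n in 5!/(1-x)^6 is 5! * C(n+5, 5).
For n = 5: 120 * C(10, 5) = 120 * 252 = 30240

30240


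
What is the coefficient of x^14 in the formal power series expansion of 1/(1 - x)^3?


The expansion 1/(1 - x)^r = sum_{k>=0} C(k + r - 1, r - 1) x^k follows from the multiset / negative-binomial theorem (or from repeated differentiation of the geometric series).
For r = 3 and k = 14:
C(16, 2) = 20922789888000 / (2 * 87178291200) = 120.

120


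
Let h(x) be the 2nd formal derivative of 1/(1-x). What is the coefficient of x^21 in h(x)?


Differentiating 2 times: d^2/dx^2 [1/(1-x)] = 2!/(1-x)^3.
The expansion 1/(1-x)^3 = sum_{k>=0} C(k+2, 2) x^k, so the coefficient of x^n in 2!/(1-x)^3 is 2! * C(n+2, 2).
For n = 21: 2 * C(23, 2) = 2 * 253 = 506

506


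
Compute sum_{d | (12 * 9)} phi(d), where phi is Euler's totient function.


First, 12 * 9 = 108. One classical identity is sum_{d | n} phi(d) = n (each k in [1, n] has a unique gcd with n, and among the k's with gcd(k, n) = n/d there are phi(d) of them). So the sum equals 108. We also verify directly:
Divisors of 108: 1, 2, 3, 4, 6, 9, 12, 18, 27, 36, 54, 108.
phi values: 1, 1, 2, 2, 2, 6, 4, 6, 18, 12, 18, 36.
Sum = 108.

108


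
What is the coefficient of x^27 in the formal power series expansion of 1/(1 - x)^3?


The negative binomial / multiset identity is
1/(1 - x)^r = sum_{k>=0} C(k + r - 1, r - 1) x^k.
Here r = 3 and k = 27, so the coefficient is
C(27 + 2, 2) = C(29, 2)
= 406

406


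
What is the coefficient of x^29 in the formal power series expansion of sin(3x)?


The Maclaurin series is sin(t) = sum_{k>=0} (-1)^k t^(2k+1) / (2k+1)!, so substituting t = 3x, only odd powers of x are nonzero, with coefficient of x^(2k+1) equal to (-1)^k 3^(2k+1) / (2k+1)!.
Write 29 = 2*14 + 1, giving the coefficient (-1)^14 * 3^29 / 29! = 68630377364883/8841761993739701954543616000000 = 43046721/5545778360934203392000000.

43046721/5545778360934203392000000


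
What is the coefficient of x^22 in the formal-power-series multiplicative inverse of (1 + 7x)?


The inverse is 1/(1 + 7x). Apply the geometric identity 1/(1 - y) = sum_{k>=0} y^k with y = -7x:
1/(1 + 7x) = sum_{k>=0} (-7)^k x^k.
So the coefficient of x^22 is (-7)^22 = 3909821048582988049.

3909821048582988049


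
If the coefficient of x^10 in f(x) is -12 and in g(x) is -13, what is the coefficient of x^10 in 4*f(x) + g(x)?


Scalar multiplication scales coefficients: 4 * -12 = -48.
Then add the g coefficient: -48 + -13
= -61

-61


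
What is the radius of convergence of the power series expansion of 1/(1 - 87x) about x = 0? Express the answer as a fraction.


Expanding 1/(1 - 87x) = sum_{k>=0} 87^k x^k, the series converges when |87x| < 1, i.e., |x| < 1/87.
So the radius of convergence is 1/87 = 1/87.

1/87


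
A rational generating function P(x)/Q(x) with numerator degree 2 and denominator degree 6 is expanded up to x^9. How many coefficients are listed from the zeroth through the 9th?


Expanding up to x^9 gives the coefficients for x^0, x^1, ..., x^9.
That is 9 + 1 = 10 coefficients in total.

10


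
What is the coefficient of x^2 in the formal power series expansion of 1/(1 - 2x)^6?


The general identity 1/(1 - c x)^r = sum_{k>=0} c^k C(k + r - 1, r - 1) x^k follows by substituting y = c x into 1/(1 - y)^r = sum_{k>=0} C(k + r - 1, r - 1) y^k.
For c = 2, r = 6, k = 2:
2^2 * C(7, 5) = 4 * 21 = 84.

84


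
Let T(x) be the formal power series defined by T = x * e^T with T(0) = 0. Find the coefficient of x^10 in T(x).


Apply the Lagrange inversion formula: if T = x * phi(T) with phi(t) = e^t, then
[x^n] T = (1/n) [t^(n-1)] phi(t)^n = (1/n) [t^(n-1)] e^(n t) = (1/n) * n^(n-1) / (n-1)! = n^(n-1) / n!.
When c = 1 this is the Cayley count of rooted labeled trees on n vertices, divided by n!.
For n = 10: 10^9 / 10! = 1000000000/3628800 = 156250/567.

156250/567


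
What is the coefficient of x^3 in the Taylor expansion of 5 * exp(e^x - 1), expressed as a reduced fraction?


exp(e^x - 1) = sum_{k>=0} Bell_k x^k / k!, where Bell_k is the k-th Bell number.
So the coefficient of x^3 is 5 * Bell_3 / 3!.
Computing: Bell_3 = 5 and 3! = 6, giving
5 * 5/6 = 25/6.

25/6


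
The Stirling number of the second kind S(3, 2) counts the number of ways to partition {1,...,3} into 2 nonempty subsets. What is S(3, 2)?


Using the explicit formula S(n,k) = (1/k!) sum_{j=0}^{k} (-1)^(k-j) C(k,j) j^n:
S(3, 2) = 3
Equivalently, S(n,k) is n! times the coefficient of x^n in the EGF (e^x - 1)^k / k!.

3


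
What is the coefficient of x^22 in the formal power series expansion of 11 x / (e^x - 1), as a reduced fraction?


The exponential generating function for Bernoulli numbers is
x / (e^x - 1) = sum_{k>=0} B_k x^k / k!.
So the coefficient of x^22 in 11 x / (e^x - 1) is 11 B_22 / 22!.
Computing: B_22 = 854513/138, 22! = 1124000727777607680000, giving
11 * 854513/138 / 1124000727777607680000 = 77683/1281918185399255040000.

77683/1281918185399255040000


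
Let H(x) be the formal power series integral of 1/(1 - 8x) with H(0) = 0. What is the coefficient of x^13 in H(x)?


1/(1 - 8x) = sum_{k>=0} 8^k x^k. Integrating termwise with H(0) = 0:
H(x) = sum_{k>=0} 8^k x^(k+1) / (k+1) = sum_{m>=1} 8^(m-1) x^m / m.
For m = 13: 8^12/13 = 68719476736/13 = 68719476736/13.

68719476736/13


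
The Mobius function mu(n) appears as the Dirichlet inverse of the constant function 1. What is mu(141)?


141 = 3 * 47 (all distinct primes).
mu(141) = (-1)^2 = 1

1


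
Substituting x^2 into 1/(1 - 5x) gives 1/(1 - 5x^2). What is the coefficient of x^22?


The coefficient of x^(2m) in 1/(1 - 5x^2) is 5^m.
With n = 22 = 2*11, the coefficient is 5^11 = 48828125.

48828125


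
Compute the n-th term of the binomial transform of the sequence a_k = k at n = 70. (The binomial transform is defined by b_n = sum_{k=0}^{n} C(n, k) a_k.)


With a_k = k, b_n = sum_{k=0}^{n} C(n, k) k. Using k * C(n, k) = n * C(n-1, k-1) gives b_n = n * sum_{k>=1} C(n-1, k-1) = n * 2^(n-1).
For n = 70: 70 * 2^69 = 70 * 590295810358705651712 = 41320706725109395619840.

41320706725109395619840


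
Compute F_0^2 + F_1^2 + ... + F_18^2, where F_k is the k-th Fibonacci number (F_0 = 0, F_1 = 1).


There is a standard identity sum_{k=0}^{N} F_k^2 = F_N * F_{N+1} (proved inductively from the telescoping relation F_k^2 = F_k F_{k+1} - F_{k-1} F_k). Then
sum_{k=0}^{18} F_k^2 = F_18 F_19 - F_0 F_0.
Computing: F_18 = 2584, F_19 = 4181.
Sum = 2584 * 4181 = 10803704.

10803704


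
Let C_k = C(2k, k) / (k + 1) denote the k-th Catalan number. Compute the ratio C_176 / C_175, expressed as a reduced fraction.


Using C_k = (2k)! / (k! (k+1)!), the ratio C_{k+1}/C_k simplifies to
C_{k+1}/C_k = [(2k+2)! / ((k+1)! (k+2)!)] * [k! (k+1)! / (2k)!]
 = (2k+2)(2k+1) / ((k+1)(k+2)) = 2(2k+1) / (k+2).
For k = 175: 2(2*175 + 1) / (175 + 2) = 702/177 = 234/59.

234/59


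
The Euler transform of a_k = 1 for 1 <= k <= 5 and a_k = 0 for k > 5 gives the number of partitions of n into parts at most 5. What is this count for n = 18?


Partitions of 18 into parts at most 5:
Using generating function (1-x)^(-1)(1-x^2)^(-1)...(1-x^5)^(-1),
the coefficient of x^18 = 141

141


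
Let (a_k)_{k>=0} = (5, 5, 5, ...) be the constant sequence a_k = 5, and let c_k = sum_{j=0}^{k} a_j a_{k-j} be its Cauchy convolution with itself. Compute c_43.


Since a_j = 5 for all j >= 0, the convolution sum becomes
c_k = sum_{j=0}^{k} 5 * 5 = 25 * (k + 1).
Equivalently, the generating function of (a_k) is 5/(1 - x) and its square is 25/(1 - x)^2 = sum_{k>=0} 25(k + 1) x^k.
For k = 43: 25 * 44 = 1100.

1100


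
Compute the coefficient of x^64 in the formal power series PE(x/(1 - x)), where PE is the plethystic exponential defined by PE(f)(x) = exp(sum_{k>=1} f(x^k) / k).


For f(x) = x/(1 - x) we have
sum_{k>=1} f(x^k) / k = sum_{k>=1} (1/k) * x^k / (1 - x^k) = sum_{k, m >= 1} x^(k m) / k,
which after exponentiating simplifies to
PE(x/(1 - x)) = prod_{k>=1} 1 / (1 - x^k).
This is the generating function for the partition function p(n), so the coefficient of x^64 is p(64).
Computing p(64) by dynamic programming over parts 1, 2, ..., 64: p(64) = 1741630.

1741630


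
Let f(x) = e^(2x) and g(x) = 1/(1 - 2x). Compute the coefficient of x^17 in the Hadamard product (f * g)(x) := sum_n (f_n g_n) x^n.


Expanding: f_k = 2^k/k! (from e^(2x)) and g_k = 2^k (from 1/(1 - 2x)). So the Hadamard coefficient (f * g)_k = 2^k 2^k / k! = (4)^k / k!.
For k = 17: 4^17/17! = 17179869184/355687428096000 = 524288/10854718875.

524288/10854718875


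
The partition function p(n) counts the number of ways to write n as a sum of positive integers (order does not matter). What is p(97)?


Using the generating function prod_{k>=1} 1/(1-x^k), we compute p(97).
By dynamic programming over parts 1 through 97:
p(97) = 133230930

133230930


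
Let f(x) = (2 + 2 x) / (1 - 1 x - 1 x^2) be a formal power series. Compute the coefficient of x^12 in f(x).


Write f(x) = sum_{k>=0} a_k x^k. Multiplying both sides by 1 - 1 x - 1 x^2 gives
(1 - 1 x - 1 x^2) sum_{k>=0} a_k x^k = 2 + 2 x.
Matching coefficients:
 x^0: a_0 = 2
 x^1: a_1 - 1 a_0 = 2  =>  a_1 = 1*2 + 2 = 4
 x^k (k >= 2): a_k = 1 a_{k-1} + 1 a_{k-2}.
Iterating: a_2 = 6, a_3 = 10, a_4 = 16, a_5 = 26, a_6 = 42, a_7 = 68, a_8 = 110, a_9 = 178, a_10 = 288, a_11 = 466, a_12 = 754.
So the coefficient of x^12 is 754.

754


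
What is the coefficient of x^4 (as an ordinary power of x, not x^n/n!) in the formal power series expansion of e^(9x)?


The exponential series is e^y = sum_{k>=0} y^k / k!. Substituting y = 9x gives
e^(9x) = sum_{k>=0} 9^k x^k / k!.
So the coefficient of x^n is a^n/n! with a = 9, n = 4:
9^4 / 4! = 6561/24 = 2187/8

2187/8


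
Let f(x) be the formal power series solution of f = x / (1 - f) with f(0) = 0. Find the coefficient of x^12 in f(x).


Apply Lagrange inversion: f = x * phi(f) with phi(t) = 1/(1 - t), so
[x^n] f = (1/n) [t^(n-1)] phi(t)^n = (1/n) [t^(n-1)] (1 - t)^(-n) = (1/n) C(2n - 2, n - 1) = C_{n-1}.
For n = 12: C_11 = C(22, 11) / 12 = 705432/12 = 58786 = 58786.

58786


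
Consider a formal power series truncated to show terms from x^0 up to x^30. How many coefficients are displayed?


From x^0 to x^30 inclusive, the count is 30 - 0 + 1 = 31.

31


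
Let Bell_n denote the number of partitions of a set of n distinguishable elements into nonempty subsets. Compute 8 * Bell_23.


Bell_23 can be computed from the Bell triangle or from Dobinski's identity Bell_n = (1/e) * sum_{k>=0} k^n / k!.
Computing Bell_23 = 44152005855084346.
Then 8 * 44152005855084346 = 353216046840674768.

353216046840674768


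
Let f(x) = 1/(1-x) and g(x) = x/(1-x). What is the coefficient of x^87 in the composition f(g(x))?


First simplify the composition: f(g(x)) = 1/(1 - x/(1-x)) = (1-x)/((1-x) - x) = (1-x)/(1-2x).
Now extract the coefficient. Write (1-x)/(1-2x) = 1/(1-2x) - x/(1-2x).
The coefficient of x^n in 1/(1-2x) is 2^n, and in x/(1-2x) is 2^(n-1) (for n >= 1).
So the coefficient of x^87 is 2^87 - 2^86 = 154742504910672534362390528 - 77371252455336267181195264 = 77371252455336267181195264.

77371252455336267181195264


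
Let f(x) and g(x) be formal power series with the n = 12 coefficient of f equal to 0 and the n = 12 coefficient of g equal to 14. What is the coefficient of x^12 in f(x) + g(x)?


Addition of formal power series is termwise.
The coefficient of x^12 in f + g = 0 + 14
= 14

14


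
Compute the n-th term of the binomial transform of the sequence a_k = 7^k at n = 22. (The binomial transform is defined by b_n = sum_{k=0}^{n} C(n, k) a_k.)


With a_k = 7^k, b_n = sum_{k=0}^{n} C(n, k) 7^k = (1 + 7)^n by the binomial theorem.
For n = 22: (1 + 7)^22 = 8^22 = 73786976294838206464.

73786976294838206464


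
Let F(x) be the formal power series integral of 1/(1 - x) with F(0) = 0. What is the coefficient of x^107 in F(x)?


1/(1 - x) = sum_{k>=0} x^k. Integrating termwise and using F(0) = 0 gives
F(x) = sum_{k>=0} x^(k+1) / (k+1) = sum_{m>=1} x^m / m = -ln(1 - x).
So the coefficient of x^107 is 1/107 = 1/107.

1/107


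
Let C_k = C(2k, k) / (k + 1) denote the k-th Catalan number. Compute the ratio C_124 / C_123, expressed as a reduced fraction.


Using C_k = (2k)! / (k! (k+1)!), the ratio C_{k+1}/C_k simplifies to
C_{k+1}/C_k = [(2k+2)! / ((k+1)! (k+2)!)] * [k! (k+1)! / (2k)!]
 = (2k+2)(2k+1) / ((k+1)(k+2)) = 2(2k+1) / (k+2).
For k = 123: 2(2*123 + 1) / (123 + 2) = 494/125 = 494/125.

494/125


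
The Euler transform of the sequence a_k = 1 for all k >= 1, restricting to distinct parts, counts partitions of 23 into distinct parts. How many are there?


Partitions of 23 into distinct parts can be computed via generating function.
Product (1+x)(1+x^2)(1+x^3)...
The coefficient of x^23 = 104

104


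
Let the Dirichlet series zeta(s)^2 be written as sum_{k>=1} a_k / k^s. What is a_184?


The Dirichlet convolution of the constant function 1 with itself gives (1 * 1)(k) = sum_{d | k} 1 = d(k), the number of positive divisors of k.
Since zeta(s) = sum_{k>=1} 1/k^s, we have zeta(s)^2 = sum_{k>=1} d(k)/k^s, so a_k = d(k).
For k = 184: the divisors are 1, 2, 4, 8, 23, 46, 92, 184.
Count = 8.

8


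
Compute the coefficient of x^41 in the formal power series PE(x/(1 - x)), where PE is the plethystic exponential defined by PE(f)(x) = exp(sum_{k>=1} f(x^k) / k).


For f(x) = x/(1 - x) we have
sum_{k>=1} f(x^k) / k = sum_{k>=1} (1/k) * x^k / (1 - x^k) = sum_{k, m >= 1} x^(k m) / k,
which after exponentiating simplifies to
PE(x/(1 - x)) = prod_{k>=1} 1 / (1 - x^k).
This is the generating function for the partition function p(n), so the coefficient of x^41 is p(41).
Computing p(41) by dynamic programming over parts 1, 2, ..., 41: p(41) = 44583.

44583


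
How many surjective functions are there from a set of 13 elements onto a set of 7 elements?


By inclusion-exclusion on which target elements are missed, the number of surjections from an n-set onto a k-set is
surj(n, k) = sum_{j=0}^{k} (-1)^j C(k, j) (k - j)^n.
Equivalently surj(n, k) = k! * S(n, k), where S(n, k) is the Stirling number of the second kind.
For n = 13, k = 7:
S(13, 7) = 5715424, so
surj = 7! * 5715424 = 5040 * 5715424 = 28805736960.

28805736960


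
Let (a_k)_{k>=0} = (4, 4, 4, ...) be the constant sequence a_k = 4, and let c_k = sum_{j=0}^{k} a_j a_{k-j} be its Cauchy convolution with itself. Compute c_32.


Since a_j = 4 for all j >= 0, the convolution sum becomes
c_k = sum_{j=0}^{k} 4 * 4 = 16 * (k + 1).
Equivalently, the generating function of (a_k) is 4/(1 - x) and its square is 16/(1 - x)^2 = sum_{k>=0} 16(k + 1) x^k.
For k = 32: 16 * 33 = 528.

528


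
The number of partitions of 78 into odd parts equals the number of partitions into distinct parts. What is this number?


Computing partitions of 78 into odd parts (1, 3, 5, ...):
Using the generating function prod_{k>=0} 1/(1-x^(2k+1)),
the count is 64234

64234


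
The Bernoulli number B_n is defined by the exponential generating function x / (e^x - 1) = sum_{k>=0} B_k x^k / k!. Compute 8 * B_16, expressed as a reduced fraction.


Bernoulli numbers can also be computed recursively via B_0 = 1 and sum_{j=0}^{m} C(m+1, j) B_j = 0 for m >= 1. Odd-index Bernoulli numbers vanish for k >= 3.
Computing B_16 = -3617/510, so 8 * B_16 = 8 * -3617/510 = -14468/255.

-14468/255


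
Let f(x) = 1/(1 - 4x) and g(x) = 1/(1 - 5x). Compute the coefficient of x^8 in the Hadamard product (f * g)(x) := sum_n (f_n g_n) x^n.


f has coefficients f_k = 4^k and g has coefficients g_k = 5^k, so the Hadamard product has coefficient (f*g)_k = 4^k * 5^k = 20^k.
For k = 8: 20^8 = 25600000000.

25600000000


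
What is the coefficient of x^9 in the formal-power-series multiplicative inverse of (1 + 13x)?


The inverse is 1/(1 + 13x). Apply the geometric identity 1/(1 - y) = sum_{k>=0} y^k with y = -13x:
1/(1 + 13x) = sum_{k>=0} (-13)^k x^k.
So the coefficient of x^9 is (-13)^9 = -10604499373.

-10604499373


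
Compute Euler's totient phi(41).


phi(n) counts integers in [1, n] coprime to n. Using the multiplicative formula phi(n) = n * prod_{p | n} (1 - 1/p):
41 = 41, so
phi(41) = 41 * (1 - 1/41) = 40.

40


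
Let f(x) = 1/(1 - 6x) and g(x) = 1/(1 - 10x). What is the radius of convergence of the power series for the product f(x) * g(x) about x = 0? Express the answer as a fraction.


The radius of 1/(1 - 6x) is 1/6 (nearest singularity at x = 1/6), and the radius of 1/(1 - 10x) is 1/10.
The product f(x)*g(x) = 1/((1 - 6x)(1 - 10x)) has singularities at both 1/6 and 1/10, so its radius of convergence is the distance to the nearest one:
min(1/6, 1/10) = 1/10.

1/10


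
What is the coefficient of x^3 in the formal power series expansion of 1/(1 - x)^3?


The expansion 1/(1 - x)^r = sum_{k>=0} C(k + r - 1, r - 1) x^k follows from the multiset / negative-binomial theorem (or from repeated differentiation of the geometric series).
For r = 3 and k = 3:
C(5, 2) = 120 / (2 * 6) = 10.

10


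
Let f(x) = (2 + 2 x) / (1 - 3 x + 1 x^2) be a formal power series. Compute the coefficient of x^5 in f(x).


Write f(x) = sum_{k>=0} a_k x^k. Multiplying both sides by 1 - 3 x + 1 x^2 gives
(1 - 3 x + 1 x^2) sum_{k>=0} a_k x^k = 2 + 2 x.
Matching coefficients:
 x^0: a_0 = 2
 x^1: a_1 - 3 a_0 = 2  =>  a_1 = 3*2 + 2 = 8
 x^k (k >= 2): a_k = 3 a_{k-1} - 1 a_{k-2}.
Iterating: a_2 = 22, a_3 = 58, a_4 = 152, a_5 = 398.
So the coefficient of x^5 is 398.

398


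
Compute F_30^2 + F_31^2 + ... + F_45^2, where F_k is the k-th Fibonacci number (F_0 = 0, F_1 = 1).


There is a standard identity sum_{k=0}^{N} F_k^2 = F_N * F_{N+1} (proved inductively from the telescoping relation F_k^2 = F_k F_{k+1} - F_{k-1} F_k). Then
sum_{k=30}^{45} F_k^2 = F_45 F_46 - F_29 F_30.
Computing: F_45 = 1134903170, F_46 = 1836311903, F_29 = 514229, F_30 = 832040.
Sum = 1134903170 * 1836311903 - 514229 * 832040 = 2084035771964335350.

2084035771964335350


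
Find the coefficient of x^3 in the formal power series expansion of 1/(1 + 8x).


Write 1/(1 + c x) = 1/(1 - (-c) x) and apply the geometric-series identity
1/(1 - y) = sum_{k>=0} y^k to get 1/(1 + c x) = sum_{k>=0} (-c)^k x^k.
So the coefficient of x^k is (-c)^k = (-1)^k * c^k.
Here c = 8 and k = 3:
(-8)^3 = -1 * 512 = -512

-512


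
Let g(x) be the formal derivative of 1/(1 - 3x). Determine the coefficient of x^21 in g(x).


Differentiate termwise: d/dx sum_{k>=0} 3^k x^k = sum_{k>=1} k 3^k x^(k-1) = sum_{j>=0} (j+1) 3^(j+1) x^j.
Equivalently, d/dx [1/(1 - 3x)] = 3/(1 - 3x)^2.
For j = 21: 22 * 3^22 = 22 * 31381059609 = 690383311398.

690383311398


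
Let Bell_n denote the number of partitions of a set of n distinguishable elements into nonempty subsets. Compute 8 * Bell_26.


Bell_26 can be computed from the Bell triangle or from Dobinski's identity Bell_n = (1/e) * sum_{k>=0} k^n / k!.
Computing Bell_26 = 49631246523618756274.
Then 8 * 49631246523618756274 = 397049972188950050192.

397049972188950050192
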